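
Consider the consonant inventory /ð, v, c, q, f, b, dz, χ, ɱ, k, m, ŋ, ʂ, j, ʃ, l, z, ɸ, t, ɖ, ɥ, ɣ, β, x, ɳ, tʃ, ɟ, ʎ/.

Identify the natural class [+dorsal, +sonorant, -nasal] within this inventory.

j, ɥ, ʎ

First, the [+dorsal] segments are /c, q, χ, k, ŋ, j, ɥ, ɣ, x, ɟ, ʎ/.
Then [+sonorant] gives /ŋ, j, ɥ, ʎ/.
Intersecting with [-nasal] leaves /j, ɥ, ʎ/.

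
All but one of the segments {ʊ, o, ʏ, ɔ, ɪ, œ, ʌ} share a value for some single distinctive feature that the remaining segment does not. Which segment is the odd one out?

[tense] groups all but one: /ʏ, ʊ, ɪ, ɔ, œ, ʌ/ share [-tense] while /o/ (mid back rounded tense vowel) alone is [+tense]. Removing any other segment would not leave a single-feature class that excludes it.

o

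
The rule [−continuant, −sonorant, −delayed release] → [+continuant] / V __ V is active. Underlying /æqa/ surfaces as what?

[æχa]

Only /q/ occurs between two vowels (/æ/ __ /a/) and matches the structural description. It is a voiceless uvular stop, so [−continuant, −sonorant, −delayed release] holds; changing it to [+continuant] with all other features held fixed yields /χ/ (voiceless uvular fricative). No other segment meets both the structural description and the environment, so the output is [æχa].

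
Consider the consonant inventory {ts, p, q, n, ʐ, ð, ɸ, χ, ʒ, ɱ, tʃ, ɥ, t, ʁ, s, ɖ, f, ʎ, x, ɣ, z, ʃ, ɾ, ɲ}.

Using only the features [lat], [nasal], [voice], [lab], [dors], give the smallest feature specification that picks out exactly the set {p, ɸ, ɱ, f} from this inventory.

Every target segment is [+labial], [-dorsal]; each remaining inventory member fails at least one of these. Each conjunct is needed — [-dorsal] alone would also admit /ts, n, ʐ, ð, …/; [+labial] alone would also admit /ɥ/ — and no other single listed feature has exactly this extension, so two is the minimum.

[+lab, -dors]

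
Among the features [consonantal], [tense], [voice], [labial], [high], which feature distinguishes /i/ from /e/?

[high]

/i/ (high front unrounded tense vowel) and /e/ (mid front unrounded tense vowel) agree on [-consonantal], [+tense], [+voice], [-labial]. They differ on [high] (/i/ [+], /e/ [-]).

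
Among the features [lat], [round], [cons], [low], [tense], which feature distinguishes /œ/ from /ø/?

/œ/ (mid front rounded lax vowel) and /ø/ (mid front rounded tense vowel) agree on [-lateral], [+round], [-consonantal], [-low]. They differ on [tense] (/œ/ [-], /ø/ [+]).

[tense]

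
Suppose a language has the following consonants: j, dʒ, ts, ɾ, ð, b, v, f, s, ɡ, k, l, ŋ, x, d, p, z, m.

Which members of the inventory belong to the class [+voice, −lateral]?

j, dʒ, ɾ, ð, b, v, ɡ, ŋ, d, z, m

The [+voice] segments are /j, dʒ, ɾ, ð, b, v, ɡ, l, ŋ, d, z, m/.
Intersecting with [−lateral] leaves /j, dʒ, ɾ, ð, b, v, ɡ, ŋ, d, z, m/.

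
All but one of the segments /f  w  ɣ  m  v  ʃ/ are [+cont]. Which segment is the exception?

m

Every segment except /m/ is [+continuant]. /m/ (bilabial nasal) is [-continuant], so it is the exception.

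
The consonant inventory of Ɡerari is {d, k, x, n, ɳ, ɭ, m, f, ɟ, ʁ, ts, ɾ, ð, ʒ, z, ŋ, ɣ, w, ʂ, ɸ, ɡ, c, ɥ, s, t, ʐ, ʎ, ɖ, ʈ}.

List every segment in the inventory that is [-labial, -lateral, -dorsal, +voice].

Checking each segment against [-labial], [-lateral], [-dorsal], [+voice]: /d/ (voiced alveolar stop), /n/ (alveolar nasal), /ɳ/ (retroflex nasal), /ɾ/ (alveolar tap), /ð/ (voiced dental fricative), /ʒ/ (voiced postalveolar fricative), among others, satisfy every feature; every other segment in the inventory fails at least one.

d, n, ɳ, ɾ, ð, ʒ, z, ʐ, ɖ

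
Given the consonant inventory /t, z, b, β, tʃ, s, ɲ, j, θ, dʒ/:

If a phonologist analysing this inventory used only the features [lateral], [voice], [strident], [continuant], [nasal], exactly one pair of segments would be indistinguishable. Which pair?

j, β

/j/ (palatal glide) and /β/ (voiced bilabial fricative) are both [-lateral], [+voice], [-strident], [+continuant], [-nasal], so none of the listed features separates them. (They do differ in [sonorant], [labial] and [dorsal], which are not among the given features.) Every other pair in the inventory differs on at least one listed feature.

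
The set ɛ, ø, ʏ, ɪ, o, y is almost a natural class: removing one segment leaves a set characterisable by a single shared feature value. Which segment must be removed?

o

[back] groups all but one: /ʏ, ɪ, y, ɛ, ø/ share [-back] while /o/ (mid back rounded tense vowel) alone is [+back]. Removing any other segment would not leave a single-feature class that excludes it.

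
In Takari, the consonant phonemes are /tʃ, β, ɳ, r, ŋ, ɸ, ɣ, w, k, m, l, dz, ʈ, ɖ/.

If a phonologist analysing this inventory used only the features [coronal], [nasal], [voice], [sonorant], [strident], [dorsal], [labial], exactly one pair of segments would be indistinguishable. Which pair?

l, r

Both /l/ and /r/ are [+coronal], [-nasal], [+voice], [+sonorant], [-strident], [-dorsal], [-labial]. Since the list omits [lateral] — which does distinguish the alveolar lateral approximant from the alveolar trill — this pair collapses; all other pairs remain distinct.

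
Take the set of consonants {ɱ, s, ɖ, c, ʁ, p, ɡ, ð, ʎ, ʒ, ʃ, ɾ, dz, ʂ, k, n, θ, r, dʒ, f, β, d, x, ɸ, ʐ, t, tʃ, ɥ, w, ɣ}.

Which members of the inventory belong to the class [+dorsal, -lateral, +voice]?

ʁ, ɡ, ɥ, w, ɣ

Among the inventory, the [+dorsal] segments are /c, ʁ, ɡ, ʎ, k, x, ɥ, w, ɣ/.
Within that set, [-lateral] gives /c, ʁ, ɡ, k, x, ɥ, w, ɣ/.
Then [+voice] leaves /ʁ, ɡ, ɥ, w, ɣ/.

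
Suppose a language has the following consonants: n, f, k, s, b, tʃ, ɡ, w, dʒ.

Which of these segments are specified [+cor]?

n, s, tʃ, dʒ

The feature [coronal] marks segments articulated with the tongue front (tip or blade). In this inventory /n, s, tʃ, dʒ/ have that property, so they are [+coronal]; /f, k, b, ɡ, w/ are [−coronal].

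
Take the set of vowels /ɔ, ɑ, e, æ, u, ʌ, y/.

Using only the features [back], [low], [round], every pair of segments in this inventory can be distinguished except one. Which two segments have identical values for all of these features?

On the given features, /u/ and /ɔ/ have an identical profile: [+back], [−low], [+round]. No other two segments in the inventory coincide on all 3 features. (They do differ in [high] and [tense], which are not among the given features.)

u, ɔ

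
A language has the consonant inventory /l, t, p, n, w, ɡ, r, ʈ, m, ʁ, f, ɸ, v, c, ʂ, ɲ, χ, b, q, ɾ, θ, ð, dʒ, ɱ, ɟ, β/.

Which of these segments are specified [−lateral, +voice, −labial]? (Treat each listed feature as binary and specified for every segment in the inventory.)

n, ɡ, r, ʁ, ɲ, ɾ, ð, dʒ, ɟ

Checking each segment against [−lateral], [+voice], [−labial]: /n/ (alveolar nasal), /ɡ/ (voiced velar stop), /r/ (alveolar trill), /ʁ/ (voiced uvular fricative), /ɲ/ (palatal nasal), /ɾ/ (alveolar tap), among others, satisfy every feature; every other segment in the inventory fails at least one.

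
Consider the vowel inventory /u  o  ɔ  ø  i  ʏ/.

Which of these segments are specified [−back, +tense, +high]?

i

Eliminate segments failing any feature: /u, o, ɔ/ are [+back]; /ø/ is [−high]; /ʏ/ is [−tense]. The remaining /i/ satisfy [−back], [+tense], [+high].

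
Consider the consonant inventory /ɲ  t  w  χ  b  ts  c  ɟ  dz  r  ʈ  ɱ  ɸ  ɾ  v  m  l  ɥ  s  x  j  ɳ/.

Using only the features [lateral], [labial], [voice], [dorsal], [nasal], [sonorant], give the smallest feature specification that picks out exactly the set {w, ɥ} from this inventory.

The class [+labial], [+dorsal] has exactly /w, ɥ/ as its extension in this inventory. No smaller conjunction from the listed features achieves this: [+dorsal] alone would also admit /ɲ, χ, c, ɟ, …/; [+labial] alone would also admit /b, ɱ, ɸ, v, …/; and checking the remaining single features turns up none with this extension.

[+labial, +dorsal]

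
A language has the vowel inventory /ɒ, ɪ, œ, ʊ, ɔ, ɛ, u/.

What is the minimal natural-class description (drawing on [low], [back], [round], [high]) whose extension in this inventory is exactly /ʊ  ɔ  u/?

[-low, +back]

The class [-low], [+back] has exactly /ʊ, ɔ, u/ as its extension in this inventory. No smaller conjunction from the listed features achieves this: [+back] alone would also admit /ɒ/; [-low] alone would also admit /ɪ, œ, ɛ/; and checking the remaining single features turns up none with this extension.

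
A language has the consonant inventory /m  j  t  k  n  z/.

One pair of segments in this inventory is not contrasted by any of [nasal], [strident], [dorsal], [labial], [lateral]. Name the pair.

/k/ (voiceless velar stop) and /j/ (palatal glide) are both [−nasal], [−strident], [+dorsal], [−labial], [−lateral], so none of the listed features separates them. (They do differ in [sonorant], [voice], [continuant] and [back], which are not among the given features.) Every other pair in the inventory differs on at least one listed feature.

k, j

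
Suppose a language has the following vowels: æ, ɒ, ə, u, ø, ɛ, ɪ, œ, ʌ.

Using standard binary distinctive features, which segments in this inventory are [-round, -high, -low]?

First, the [-round] segments are /æ, ə, ɛ, ɪ, ʌ/.
Among these, [-high] gives /æ, ə, ɛ, ʌ/.
Then [-low] leaves /ə, ɛ, ʌ/.

ə, ɛ, ʌ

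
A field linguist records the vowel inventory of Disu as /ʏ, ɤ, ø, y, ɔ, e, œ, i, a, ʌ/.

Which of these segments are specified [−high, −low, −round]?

Checking each segment against [−high], [−low], [−round]: /ɤ/ (mid back unrounded tense vowel), /e/ (mid front unrounded tense vowel), /ʌ/ (mid back unrounded lax vowel) satisfy every feature; every other segment in the inventory fails at least one.

ɤ, e, ʌ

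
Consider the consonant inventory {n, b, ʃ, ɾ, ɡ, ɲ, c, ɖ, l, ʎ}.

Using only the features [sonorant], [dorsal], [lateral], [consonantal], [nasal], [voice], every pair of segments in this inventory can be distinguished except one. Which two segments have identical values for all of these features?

ɖ, b

On the given features, /ɖ/ and /b/ have an identical profile: [−sonorant], [−dorsal], [−lateral], [+consonantal], [−nasal], [+voice]. No other two segments in the inventory coincide on all 6 features. (They do differ in [labial] and [coronal], which are not among the given features.)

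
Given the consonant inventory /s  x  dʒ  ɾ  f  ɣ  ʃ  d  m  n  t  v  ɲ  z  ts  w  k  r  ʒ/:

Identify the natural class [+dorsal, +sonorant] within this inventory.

The [+dorsal] segments are /x, ɣ, ɲ, w, k/.
Within that set, [+sonorant] leaves /ɲ, w/.

ɲ, w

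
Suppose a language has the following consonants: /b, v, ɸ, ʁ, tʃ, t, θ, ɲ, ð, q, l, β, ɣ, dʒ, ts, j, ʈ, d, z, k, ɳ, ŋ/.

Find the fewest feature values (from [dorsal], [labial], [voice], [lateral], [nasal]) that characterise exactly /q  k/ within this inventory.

[-voice, +dorsal]

Every target segment is [-voice], [+dorsal]; each remaining inventory member fails at least one of these. Each conjunct is needed — [+dorsal] alone would also admit /ʁ, ɲ, ɣ, j, …/; [-voice] alone would also admit /ɸ, tʃ, t, θ, …/ — and no other single listed feature has exactly this extension, so two is the minimum.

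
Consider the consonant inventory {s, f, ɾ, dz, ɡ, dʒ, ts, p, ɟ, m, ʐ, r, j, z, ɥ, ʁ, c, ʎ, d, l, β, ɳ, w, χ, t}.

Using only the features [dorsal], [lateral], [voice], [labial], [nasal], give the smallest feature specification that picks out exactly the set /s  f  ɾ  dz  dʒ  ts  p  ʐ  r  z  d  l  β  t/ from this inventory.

Every target segment is [-nasal], [-dorsal]; each remaining inventory member fails at least one of these. Each conjunct is needed — [-dorsal] alone would also admit /m, ɳ/; [-nasal] alone would also admit /ɡ, ɟ, j, ɥ, …/ — and no other single listed feature has exactly this extension, so two is the minimum.

[-nasal, -dorsal]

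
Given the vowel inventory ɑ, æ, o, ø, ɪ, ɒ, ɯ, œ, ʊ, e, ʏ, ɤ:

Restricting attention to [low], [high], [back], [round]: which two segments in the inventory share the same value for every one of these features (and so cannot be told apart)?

On the given features, /œ/ and /ø/ have an identical profile: [−low], [−high], [−back], [+round]. No other two segments in the inventory coincide on all 4 features. (They do differ in [tense], which is not among the given features.)

œ, ø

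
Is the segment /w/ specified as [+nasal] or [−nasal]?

[−nasal]

/w/ is the labial-velar glide. The feature [nasal] marks segments produced with velum lowered (airflow through the nose); /w/ lacks this property, so it is [−nasal].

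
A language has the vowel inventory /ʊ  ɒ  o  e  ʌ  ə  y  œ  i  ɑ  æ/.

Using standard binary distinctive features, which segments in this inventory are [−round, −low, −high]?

e, ʌ, ə

Eliminate segments failing any feature: /ʊ, ɒ, o, y, œ/ are [+round]; /i/ is [+high]; /ɑ, æ/ are [+low]. The remaining /e, ʌ, ə/ satisfy [−round], [−low], [−high].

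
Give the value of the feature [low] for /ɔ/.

[−low]

/ɔ/ is the mid back rounded lax vowel. The feature [low] marks segments produced with the tongue body lowered; /ɔ/ lacks this property, so it is [−low].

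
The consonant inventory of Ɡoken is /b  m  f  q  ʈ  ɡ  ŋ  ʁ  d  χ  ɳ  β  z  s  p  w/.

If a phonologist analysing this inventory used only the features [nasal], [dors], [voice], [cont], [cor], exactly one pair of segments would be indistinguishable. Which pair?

Both /ʁ/ and /w/ are [-nasal], [+dorsal], [+voice], [+continuant], [-coronal]. Since the list omits [labial], [round] and [high] — which do distinguish the voiced uvular fricative from the labial-velar glide — this pair collapses; all other pairs remain distinct.

ʁ, w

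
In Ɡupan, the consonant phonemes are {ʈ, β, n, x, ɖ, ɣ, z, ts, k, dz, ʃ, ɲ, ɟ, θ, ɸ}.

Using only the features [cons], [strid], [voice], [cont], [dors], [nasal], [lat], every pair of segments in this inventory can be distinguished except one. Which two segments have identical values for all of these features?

Both /θ/ and /ɸ/ are [+consonantal], [-strident], [-voice], [+continuant], [-dorsal], [-nasal], [-lateral]. Since the list omits [labial] and [coronal] — which do distinguish the voiceless dental fricative from the voiceless bilabial fricative — this pair collapses; all other pairs remain distinct.

θ, ɸ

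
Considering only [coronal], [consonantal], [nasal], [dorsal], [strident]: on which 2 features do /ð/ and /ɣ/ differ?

[coronal], [dorsal]

/ð/ is the voiced dental fricative and /ɣ/ is the voiced velar fricative. Both are [+consonantal], [−nasal], [−strident]. /ð/ is [+coronal] while /ɣ/ is [−coronal]; /ð/ is [−dorsal] while /ɣ/ is [+dorsal], so the distinguishing features are [coronal], [dorsal].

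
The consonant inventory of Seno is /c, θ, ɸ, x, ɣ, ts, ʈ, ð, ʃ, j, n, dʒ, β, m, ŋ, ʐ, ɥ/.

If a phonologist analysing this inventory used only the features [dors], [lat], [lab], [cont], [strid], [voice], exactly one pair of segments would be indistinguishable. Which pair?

j, ɣ

/j/ (palatal glide) and /ɣ/ (voiced velar fricative) are both [+dorsal], [-lateral], [-labial], [+continuant], [-strident], [+voice], so none of the listed features separates them. (They do differ in [sonorant] and [back], which are not among the given features.) Every other pair in the inventory differs on at least one listed feature.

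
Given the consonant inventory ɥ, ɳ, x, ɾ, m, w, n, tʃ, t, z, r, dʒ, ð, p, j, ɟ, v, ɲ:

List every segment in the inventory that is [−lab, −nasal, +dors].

x, j, ɟ

Checking each segment against [−labial], [−nasal], [+dorsal]: /x/ (voiceless velar fricative), /j/ (palatal glide), /ɟ/ (voiced palatal stop) satisfy every feature; every other segment in the inventory fails at least one.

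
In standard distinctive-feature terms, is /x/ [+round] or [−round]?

/x/ is the voiceless velar fricative. The feature [round] marks segments produced with lip rounding; /x/ lacks this property, so it is [−round].

[−round]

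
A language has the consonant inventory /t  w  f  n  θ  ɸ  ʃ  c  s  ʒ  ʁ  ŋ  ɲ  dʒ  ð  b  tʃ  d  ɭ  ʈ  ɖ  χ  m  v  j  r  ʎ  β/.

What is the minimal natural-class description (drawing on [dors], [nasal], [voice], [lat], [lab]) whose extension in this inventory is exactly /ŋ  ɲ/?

[+nasal, +dors]

Every target segment is [+nasal], [+dorsal]; each remaining inventory member fails at least one of these. Each conjunct is needed — [+dorsal] alone would also admit /w, c, ʁ, χ, …/; [+nasal] alone would also admit /n, m/ — and no other single listed feature has exactly this extension, so two is the minimum.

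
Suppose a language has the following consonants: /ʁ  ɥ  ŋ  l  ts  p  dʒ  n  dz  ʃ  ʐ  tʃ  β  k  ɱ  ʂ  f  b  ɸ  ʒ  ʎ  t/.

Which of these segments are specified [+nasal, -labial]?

Among the inventory, the [+nasal] segments are /ŋ, n, ɱ/.
Among these, [-labial] leaves /ŋ, n/.

ŋ, n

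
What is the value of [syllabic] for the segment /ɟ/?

[−syllabic]

/ɟ/ is the voiced palatal stop, hence [−syllabic].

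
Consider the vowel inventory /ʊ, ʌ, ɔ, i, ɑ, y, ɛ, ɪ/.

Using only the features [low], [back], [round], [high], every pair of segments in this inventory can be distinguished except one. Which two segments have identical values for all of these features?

/ɪ/ (high front unrounded lax vowel) and /i/ (high front unrounded tense vowel) are both [-low], [-back], [-round], [+high], so none of the listed features separates them. (They do differ in [tense], which is not among the given features.) Every other pair in the inventory differs on at least one listed feature.

ɪ, i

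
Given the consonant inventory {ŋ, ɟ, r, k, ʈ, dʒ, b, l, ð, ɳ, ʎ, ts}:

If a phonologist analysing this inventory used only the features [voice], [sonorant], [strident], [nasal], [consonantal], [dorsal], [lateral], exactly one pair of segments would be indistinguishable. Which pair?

On the given features, /b/ and /ð/ have an identical profile: [+voice], [-sonorant], [-strident], [-nasal], [+consonantal], [-dorsal], [-lateral]. No other two segments in the inventory coincide on all 7 features. (They do differ in [continuant], [labial] and [coronal], which are not among the given features.)

b, ð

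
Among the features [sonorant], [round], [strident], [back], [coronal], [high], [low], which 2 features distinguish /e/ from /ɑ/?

[low], [back]

The two segments share [+sonorant], [-round], [-strident], [-coronal], [-high]. The only features from the list on which they differ: /e/ is [-low] while /ɑ/ is [+low]; /e/ is [-back] while /ɑ/ is [+back].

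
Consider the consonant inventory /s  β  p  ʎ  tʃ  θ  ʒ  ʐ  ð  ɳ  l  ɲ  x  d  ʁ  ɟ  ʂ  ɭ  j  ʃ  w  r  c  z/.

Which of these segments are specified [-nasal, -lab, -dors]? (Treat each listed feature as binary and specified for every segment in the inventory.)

s, tʃ, θ, ʒ, ʐ, ð, l, d, ʂ, ɭ, ʃ, r, z

Checking each segment against [-nasal], [-labial], [-dorsal]: /s/ (voiceless alveolar fricative), /tʃ/ (voiceless postalveolar affricate), /θ/ (voiceless dental fricative), /ʒ/ (voiced postalveolar fricative), /ʐ/ (voiced retroflex fricative), /ð/ (voiced dental fricative), among others, satisfy every feature; every other segment in the inventory fails at least one.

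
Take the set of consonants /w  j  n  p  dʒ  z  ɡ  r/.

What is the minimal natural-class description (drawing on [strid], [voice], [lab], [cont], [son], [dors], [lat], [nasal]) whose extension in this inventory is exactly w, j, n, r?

Every target segment is [+sonorant] and no other inventory member is, so one feature is enough.

[+son]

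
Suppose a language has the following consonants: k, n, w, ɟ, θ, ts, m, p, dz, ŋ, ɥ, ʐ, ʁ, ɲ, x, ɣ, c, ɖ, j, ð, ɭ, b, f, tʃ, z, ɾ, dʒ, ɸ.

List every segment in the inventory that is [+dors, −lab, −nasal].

k, ɟ, ʁ, x, ɣ, c, j

Eliminate segments failing any feature: /n, θ, ts, m, p, dz, ʐ, ɖ, ð, ɭ, b, f, tʃ, z, ɾ, dʒ, ɸ/ are [−dorsal]; /w, ɥ/ are [+labial]; /ŋ, ɲ/ are [+nasal]. The remaining /k, ɟ, ʁ, x, ɣ, c, j/ satisfy [+dorsal], [−labial], [−nasal].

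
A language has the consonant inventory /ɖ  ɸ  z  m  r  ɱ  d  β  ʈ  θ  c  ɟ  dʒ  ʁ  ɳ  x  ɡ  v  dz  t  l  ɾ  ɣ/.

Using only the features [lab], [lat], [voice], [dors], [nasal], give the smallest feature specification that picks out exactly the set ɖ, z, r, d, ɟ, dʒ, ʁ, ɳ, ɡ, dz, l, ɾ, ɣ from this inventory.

The class [+voice], [−labial] has exactly /ɖ, z, r, d, ɟ, dʒ, ʁ, ɳ, ɡ, dz, l, ɾ, ɣ/ as its extension in this inventory. No smaller conjunction from the listed features achieves this: [−labial] alone would also admit /ʈ, θ, c, x, …/; [+voice] alone would also admit /m, ɱ, β, v/; and checking the remaining single features turns up none with this extension.

[+voice, −lab]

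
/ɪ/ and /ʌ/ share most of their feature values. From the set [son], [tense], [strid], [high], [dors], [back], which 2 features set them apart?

/ɪ/ is the high front unrounded lax vowel and /ʌ/ is the mid back unrounded lax vowel. Both are [+sonorant], [−tense], [−strident], [+dorsal]. /ɪ/ is [+high] while /ʌ/ is [−high]; /ɪ/ is [−back] while /ʌ/ is [+back], so the distinguishing features are [high], [back].

[high], [back]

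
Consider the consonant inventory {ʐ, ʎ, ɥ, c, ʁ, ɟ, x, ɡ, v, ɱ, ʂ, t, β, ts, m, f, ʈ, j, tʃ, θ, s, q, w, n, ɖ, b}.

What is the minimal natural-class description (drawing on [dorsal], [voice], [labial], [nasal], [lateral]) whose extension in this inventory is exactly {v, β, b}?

[+voice, −nasal, +labial, −dorsal]

Every target segment is [+voice], [−nasal], [+labial], [−dorsal]; each remaining inventory member fails at least one of these. Each conjunct is needed — [−nasal, +labial, −dorsal] alone would also admit /f/; [+voice, +labial, −dorsal] alone would also admit /ɱ, m/; [+voice, −nasal, −dorsal] alone would also admit /ʐ, ɖ/; [+voice, −nasal, +labial] alone would also admit /ɥ, w/ — and no other combination of three listed features has exactly this extension, so four is the minimum.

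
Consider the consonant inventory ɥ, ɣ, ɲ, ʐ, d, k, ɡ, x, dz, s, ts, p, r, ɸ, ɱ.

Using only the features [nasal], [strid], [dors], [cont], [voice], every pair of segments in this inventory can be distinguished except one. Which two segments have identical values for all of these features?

ɥ, ɣ

/ɥ/ (labial-palatal glide) and /ɣ/ (voiced velar fricative) are both [-nasal], [-strident], [+dorsal], [+continuant], [+voice], so none of the listed features separates them. (They do differ in [sonorant], [labial], [round] and [back], which are not among the given features.) Every other pair in the inventory differs on at least one listed feature.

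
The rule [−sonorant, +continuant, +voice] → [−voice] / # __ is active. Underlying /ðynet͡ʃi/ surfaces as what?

[θynet͡ʃi]

The only segment in the rule's environment that also matches [−sonorant, +continuant, +voice] is /ð/. Applying [−voice] turns the voiced dental fricative into /θ/ (voiceless dental fricative), giving [θynet͡ʃi].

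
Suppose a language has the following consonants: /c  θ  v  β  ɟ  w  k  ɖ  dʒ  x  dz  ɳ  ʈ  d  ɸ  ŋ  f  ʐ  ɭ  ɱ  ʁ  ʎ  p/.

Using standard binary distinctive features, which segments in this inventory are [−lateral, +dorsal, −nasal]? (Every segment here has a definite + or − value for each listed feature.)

Eliminate segments failing any feature: /θ, v, β, ɖ, dʒ, dz, ɳ, ʈ, d, ɸ, f, ʐ, ɱ, p/ are [−dorsal]; /ŋ/ is [+nasal]; /ɭ, ʎ/ are [+lateral]. The remaining /c, ɟ, w, k, x, ʁ/ satisfy [−lateral], [+dorsal], [−nasal].

c, ɟ, w, k, x, ʁ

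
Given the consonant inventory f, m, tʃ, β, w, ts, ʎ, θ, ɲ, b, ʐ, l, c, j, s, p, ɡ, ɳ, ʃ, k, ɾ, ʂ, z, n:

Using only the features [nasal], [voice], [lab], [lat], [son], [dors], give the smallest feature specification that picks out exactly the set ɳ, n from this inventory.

Every target segment is [+nasal], [−labial], [−dorsal]; each remaining inventory member fails at least one of these. Each conjunct is needed — [−labial, −dorsal] alone would also admit /tʃ, ts, θ, ʐ, …/; [+nasal, −dorsal] alone would also admit /m/; [+nasal, −labial] alone would also admit /ɲ/ — and no other combination of two listed features has exactly this extension, so three is the minimum.

[+nasal, −lab, −dors]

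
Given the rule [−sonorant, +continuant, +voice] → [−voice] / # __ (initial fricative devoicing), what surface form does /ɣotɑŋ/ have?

[xotɑŋ]

/ɣ/ satisfies [−sonorant, +continuant, +voice] and sits in # __. The [−voice] counterpart of the voiced velar fricative is /x/. Other segments in /ɣotɑŋ/ either fail the structural description or are not in the environment, so the surface form is [xotɑŋ].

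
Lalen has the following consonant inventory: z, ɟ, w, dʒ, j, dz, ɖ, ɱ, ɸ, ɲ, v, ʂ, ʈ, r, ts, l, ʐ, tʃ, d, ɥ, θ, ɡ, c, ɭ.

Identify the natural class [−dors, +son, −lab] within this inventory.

r, l, ɭ

Among the inventory, the [−dorsal] segments are /z, dʒ, dz, ɖ, ɱ, ɸ, v, ʂ, ʈ, r, ts, l, ʐ, tʃ, d, θ, ɭ/.
Among these, [+sonorant] gives /ɱ, r, l, ɭ/.
Then [−labial] leaves /r, l, ɭ/.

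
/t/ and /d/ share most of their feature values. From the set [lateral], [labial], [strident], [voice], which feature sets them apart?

/t/ is the voiceless alveolar stop and /d/ is the voiced alveolar stop. Both are [-lateral], [-labial], [-strident]. /t/ is [-voice] while /d/ is [+voice], so the distinguishing feature is [voice].

[voice]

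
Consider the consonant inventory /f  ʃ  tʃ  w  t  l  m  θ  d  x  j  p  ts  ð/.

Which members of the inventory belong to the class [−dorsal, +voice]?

l, m, d, ð

First, the [−dorsal] segments are /f, ʃ, tʃ, t, l, m, θ, d, p, ts, ð/.
Intersecting with [+voice] leaves /l, m, d, ð/.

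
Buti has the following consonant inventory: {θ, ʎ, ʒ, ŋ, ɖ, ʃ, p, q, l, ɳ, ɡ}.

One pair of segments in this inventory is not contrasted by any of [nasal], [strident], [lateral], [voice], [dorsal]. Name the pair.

On the given features, /p/ and /θ/ have an identical profile: [−nasal], [−strident], [−lateral], [−voice], [−dorsal]. No other two segments in the inventory coincide on all 5 features. (They do differ in [continuant], [labial] and [coronal], which are not among the given features.)

p, θ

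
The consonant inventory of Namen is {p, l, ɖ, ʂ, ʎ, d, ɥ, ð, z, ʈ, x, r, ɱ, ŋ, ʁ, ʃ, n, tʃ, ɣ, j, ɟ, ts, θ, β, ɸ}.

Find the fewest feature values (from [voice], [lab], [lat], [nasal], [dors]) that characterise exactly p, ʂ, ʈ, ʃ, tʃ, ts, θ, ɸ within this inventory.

[-voice, -dors]

/p, ʂ, ʈ, ʃ, tʃ, ts, θ, ɸ/ are all [-voice], [-dorsal], and no other segment in the inventory matches both values. Dropping any one of them over-generates: [-dorsal] alone would also admit /l, ɖ, d, ð, …/; [-voice] alone would also admit /x/. No other single listed feature picks out exactly this set either, so fewer than two features will not do.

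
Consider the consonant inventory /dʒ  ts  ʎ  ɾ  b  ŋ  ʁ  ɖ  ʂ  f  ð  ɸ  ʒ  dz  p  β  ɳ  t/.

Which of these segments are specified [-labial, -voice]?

ts, ʂ, t

Eliminate segments failing any feature: /dʒ, ʎ, ɾ, ŋ, ʁ, ɖ, ð, ʒ, dz, ɳ/ are [+voice]; /b, f, ɸ, p, β/ are [+labial]. The remaining /ts, ʂ, t/ satisfy [-labial], [-voice].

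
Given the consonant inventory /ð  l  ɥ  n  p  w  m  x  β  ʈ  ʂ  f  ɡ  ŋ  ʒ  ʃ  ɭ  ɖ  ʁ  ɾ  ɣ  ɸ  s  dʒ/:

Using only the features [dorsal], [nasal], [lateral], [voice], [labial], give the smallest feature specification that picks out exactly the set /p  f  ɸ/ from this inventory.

[-voice, +labial]

/p, f, ɸ/ are all [-voice], [+labial], and no other segment in the inventory matches both values. Dropping any one of them over-generates: [+labial] alone would also admit /ɥ, w, m, β/; [-voice] alone would also admit /x, ʈ, ʂ, ʃ, …/. No other single listed feature picks out exactly this set either, so fewer than two features will not do.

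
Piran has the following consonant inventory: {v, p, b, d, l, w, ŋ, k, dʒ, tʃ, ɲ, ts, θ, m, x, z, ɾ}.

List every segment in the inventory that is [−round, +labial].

v, p, b, m

Eliminate segments failing any feature: /d, l, ŋ, k, dʒ, tʃ, ɲ, ts, θ, x, z, ɾ/ are [−labial]; /w/ is [+round]. The remaining /v, p, b, m/ satisfy [−round], [+labial].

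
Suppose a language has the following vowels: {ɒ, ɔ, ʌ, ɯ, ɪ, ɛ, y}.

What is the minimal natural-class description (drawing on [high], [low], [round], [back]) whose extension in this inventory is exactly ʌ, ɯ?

[+back, −round]

/ʌ, ɯ/ are all [+back], [−round], and no other segment in the inventory matches both values. Dropping any one of them over-generates: [−round] alone would also admit /ɪ, ɛ/; [+back] alone would also admit /ɒ, ɔ/. No other single listed feature picks out exactly this set either, so fewer than two features will not do.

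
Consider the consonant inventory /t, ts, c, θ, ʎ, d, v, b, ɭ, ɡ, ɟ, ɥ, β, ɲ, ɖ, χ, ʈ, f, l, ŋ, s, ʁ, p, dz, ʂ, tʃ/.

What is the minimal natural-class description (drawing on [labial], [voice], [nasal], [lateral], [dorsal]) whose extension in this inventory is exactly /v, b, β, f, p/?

/v, b, β, f, p/ are all [+labial], [−dorsal], and no other segment in the inventory matches both values. Dropping any one of them over-generates: [−dorsal] alone would also admit /t, ts, θ, d, …/; [+labial] alone would also admit /ɥ/. No other single listed feature picks out exactly this set either, so fewer than two features will not do.

[+labial, −dorsal]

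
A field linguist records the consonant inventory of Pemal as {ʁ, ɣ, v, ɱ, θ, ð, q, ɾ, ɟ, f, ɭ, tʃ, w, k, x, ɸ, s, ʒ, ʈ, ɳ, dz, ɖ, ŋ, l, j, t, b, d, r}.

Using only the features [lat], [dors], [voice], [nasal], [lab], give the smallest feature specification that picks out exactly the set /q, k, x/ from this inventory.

[−voice, +dors]

Every target segment is [−voice], [+dorsal]; each remaining inventory member fails at least one of these. Each conjunct is needed — [+dorsal] alone would also admit /ʁ, ɣ, ɟ, w, …/; [−voice] alone would also admit /θ, f, tʃ, ɸ, …/ — and no other single listed feature has exactly this extension, so two is the minimum.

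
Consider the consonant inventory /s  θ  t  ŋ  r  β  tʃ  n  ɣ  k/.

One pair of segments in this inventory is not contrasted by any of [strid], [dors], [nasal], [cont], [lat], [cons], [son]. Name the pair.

β, θ

On the given features, /β/ and /θ/ have an identical profile: [−strident], [−dorsal], [−nasal], [+continuant], [−lateral], [+consonantal], [−sonorant]. No other two segments in the inventory coincide on all 7 features. (They do differ in [voice], [labial] and [coronal], which are not among the given features.)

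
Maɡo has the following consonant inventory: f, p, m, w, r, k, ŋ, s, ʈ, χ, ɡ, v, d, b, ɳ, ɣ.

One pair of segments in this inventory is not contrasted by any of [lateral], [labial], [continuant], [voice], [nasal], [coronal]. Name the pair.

w, v

Both /w/ and /v/ are [-lateral], [+labial], [+continuant], [+voice], [-nasal], [-coronal]. Since the list omits [sonorant], [round] and [dorsal] — which do distinguish the labial-velar glide from the voiced labiodental fricative — this pair collapses; all other pairs remain distinct.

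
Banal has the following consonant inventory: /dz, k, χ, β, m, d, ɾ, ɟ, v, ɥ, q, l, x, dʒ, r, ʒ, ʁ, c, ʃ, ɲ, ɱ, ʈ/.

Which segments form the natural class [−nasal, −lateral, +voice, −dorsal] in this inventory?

Checking each segment against [−nasal], [−lateral], [+voice], [−dorsal]: /dz/ (voiced alveolar affricate), /β/ (voiced bilabial fricative), /d/ (voiced alveolar stop), /ɾ/ (alveolar tap), /v/ (voiced labiodental fricative), /dʒ/ (voiced postalveolar affricate), among others, satisfy every feature; every other segment in the inventory fails at least one.

dz, β, d, ɾ, v, dʒ, r, ʒ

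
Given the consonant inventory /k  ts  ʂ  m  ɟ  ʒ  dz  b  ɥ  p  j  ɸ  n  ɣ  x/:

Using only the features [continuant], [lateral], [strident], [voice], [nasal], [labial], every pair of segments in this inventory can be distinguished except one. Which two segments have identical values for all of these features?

On the given features, /ɣ/ and /j/ have an identical profile: [+continuant], [−lateral], [−strident], [+voice], [−nasal], [−labial]. No other two segments in the inventory coincide on all 6 features. (They do differ in [sonorant] and [back], which are not among the given features.)

ɣ, j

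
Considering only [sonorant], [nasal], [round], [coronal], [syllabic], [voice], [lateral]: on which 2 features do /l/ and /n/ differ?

/l/ is the alveolar lateral approximant and /n/ is the alveolar nasal. Both are [+sonorant], [−round], [+coronal], [−syllabic], [+voice]. /l/ is [−nasal] while /n/ is [+nasal]; /l/ is [+lateral] while /n/ is [−lateral], so the distinguishing features are [nasal], [lateral].

[nasal], [lateral]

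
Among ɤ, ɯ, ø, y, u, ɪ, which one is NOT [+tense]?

Every segment except /ɪ/ is [+tense]. /ɪ/ (high front unrounded lax vowel) is [−tense], so it is the exception.

ɪ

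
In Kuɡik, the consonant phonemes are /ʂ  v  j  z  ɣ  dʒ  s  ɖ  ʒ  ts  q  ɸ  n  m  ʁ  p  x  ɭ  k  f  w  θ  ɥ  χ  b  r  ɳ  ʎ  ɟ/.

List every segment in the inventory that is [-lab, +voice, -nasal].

j, z, ɣ, dʒ, ɖ, ʒ, ʁ, ɭ, r, ʎ, ɟ

Eliminate segments failing any feature: /ʂ, s, ts, q, x, k, θ, χ/ are [-voice]; /v, ɸ, m, p, f, w, ɥ, b/ are [+labial]; /n, ɳ/ are [+nasal]. The remaining /j, z, ɣ, dʒ, ɖ, ʒ, ʁ, ɭ, r, ʎ, ɟ/ satisfy [-labial], [+voice], [-nasal].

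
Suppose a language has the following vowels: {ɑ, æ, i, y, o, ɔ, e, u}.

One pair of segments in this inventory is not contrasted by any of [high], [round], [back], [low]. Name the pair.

ɔ, o

/ɔ/ (mid back rounded lax vowel) and /o/ (mid back rounded tense vowel) are both [−high], [+round], [+back], [−low], so none of the listed features separates them. (They do differ in [tense], which is not among the given features.) Every other pair in the inventory differs on at least one listed feature.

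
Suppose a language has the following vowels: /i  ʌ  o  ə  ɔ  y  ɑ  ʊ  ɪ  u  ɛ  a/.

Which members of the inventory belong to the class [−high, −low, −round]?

ʌ, ə, ɛ

Eliminate segments failing any feature: /i, y, ʊ, ɪ, u/ are [+high]; /o, ɔ/ are [+round]; /ɑ, a/ are [+low]. The remaining /ʌ, ə, ɛ/ satisfy [−high], [−low], [−round].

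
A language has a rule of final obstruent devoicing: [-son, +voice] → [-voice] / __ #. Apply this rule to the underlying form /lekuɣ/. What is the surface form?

[lekux]

/ɣ/ satisfies [-son, +voice] and sits in __ #. The [-voice] counterpart of the voiced velar fricative is /x/. Other segments in /lekuɣ/ either fail the structural description or are not in the environment, so the surface form is [lekux].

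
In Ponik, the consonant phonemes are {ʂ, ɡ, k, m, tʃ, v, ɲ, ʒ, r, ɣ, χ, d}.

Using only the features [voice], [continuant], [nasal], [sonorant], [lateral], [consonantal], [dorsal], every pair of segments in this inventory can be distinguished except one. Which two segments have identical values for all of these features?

/v/ (voiced labiodental fricative) and /ʒ/ (voiced postalveolar fricative) are both [+voice], [+continuant], [-nasal], [-sonorant], [-lateral], [+consonantal], [-dorsal], so none of the listed features separates them. (They do differ in [labial] and [coronal], which are not among the given features.) Every other pair in the inventory differs on at least one listed feature.

v, ʒ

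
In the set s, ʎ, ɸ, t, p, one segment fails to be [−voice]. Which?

ʎ

Every segment except /ʎ/ is [−voice]. /ʎ/ (palatal lateral approximant) is [+voice], so it is the exception.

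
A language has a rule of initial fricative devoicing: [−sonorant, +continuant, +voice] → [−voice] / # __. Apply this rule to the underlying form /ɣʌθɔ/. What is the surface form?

[xʌθɔ]

The only segment in the rule's environment that also matches [−sonorant, +continuant, +voice] is /ɣ/. Applying [−voice] turns the voiced velar fricative into /x/ (voiceless velar fricative), giving [xʌθɔ].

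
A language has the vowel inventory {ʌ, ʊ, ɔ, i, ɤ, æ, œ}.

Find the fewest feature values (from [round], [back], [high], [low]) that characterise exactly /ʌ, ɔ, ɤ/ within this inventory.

[-high, +back]

Every target segment is [-high], [+back]; each remaining inventory member fails at least one of these. Each conjunct is needed — [+back] alone would also admit /ʊ/; [-high] alone would also admit /æ, œ/ — and no other single listed feature has exactly this extension, so two is the minimum.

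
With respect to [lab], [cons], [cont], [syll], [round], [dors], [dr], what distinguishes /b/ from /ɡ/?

/b/ (voiced bilabial stop) and /ɡ/ (voiced velar stop) agree on [+consonantal], [−continuant], [−syllabic], [−round], [−delayed release]. They differ on [labial] (/b/ [+], /ɡ/ [−]), [dorsal] (/b/ [−], /ɡ/ [+]).

[labial], [dorsal]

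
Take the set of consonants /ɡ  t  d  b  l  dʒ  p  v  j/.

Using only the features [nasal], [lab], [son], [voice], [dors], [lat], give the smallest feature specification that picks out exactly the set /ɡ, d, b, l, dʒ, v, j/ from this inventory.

[+voice]

The target set is precisely the extension of [+voice] in this inventory.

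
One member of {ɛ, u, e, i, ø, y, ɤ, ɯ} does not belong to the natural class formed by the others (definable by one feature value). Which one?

ɛ

/i, ɯ, u, ø, e, y, ɤ/ are all [+tense], but /ɛ/ (mid front unrounded lax vowel) is [-tense]. No other single segment can be removed to leave a set sharing one feature value that the removed segment lacks, so /ɛ/ is the odd one out.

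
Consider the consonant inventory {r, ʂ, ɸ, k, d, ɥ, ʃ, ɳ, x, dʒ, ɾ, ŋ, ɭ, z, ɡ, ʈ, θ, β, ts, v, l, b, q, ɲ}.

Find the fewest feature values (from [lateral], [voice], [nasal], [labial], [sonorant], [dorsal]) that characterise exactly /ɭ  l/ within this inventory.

The target set is precisely the extension of [+lateral] in this inventory.

[+lateral]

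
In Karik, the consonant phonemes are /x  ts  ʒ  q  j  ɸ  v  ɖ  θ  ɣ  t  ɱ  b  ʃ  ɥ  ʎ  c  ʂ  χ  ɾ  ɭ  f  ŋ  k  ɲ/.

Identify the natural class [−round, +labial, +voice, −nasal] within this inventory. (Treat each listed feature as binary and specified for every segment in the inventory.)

v, b

First, the [−round] segments are /x, ts, ʒ, q, j, ɸ, v, ɖ, θ, ɣ, t, ɱ, b, ʃ, ʎ, c, ʂ, χ, ɾ, ɭ, f, ŋ, k, ɲ/.
Then [+labial] gives /ɸ, v, ɱ, b, f/.
Intersecting with [+voice] gives /v, ɱ, b/.
Then [−nasal] leaves /v, b/.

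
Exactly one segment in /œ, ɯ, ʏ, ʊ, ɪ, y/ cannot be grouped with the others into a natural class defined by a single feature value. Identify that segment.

œ

[high] groups all but one: /y, ɪ, ʏ, ɯ, ʊ/ share [+high] while /œ/ (mid front rounded lax vowel) alone is [−high]. Removing any other segment would not leave a single-feature class that excludes it.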